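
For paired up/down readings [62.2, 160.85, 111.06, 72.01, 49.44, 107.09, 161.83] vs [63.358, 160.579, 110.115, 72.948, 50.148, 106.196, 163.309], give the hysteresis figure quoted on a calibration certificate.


|62.2 - 63.358| = 1.1580
|160.85 - 160.579| = 0.2710
|111.06 - 110.115| = 0.9450
|72.01 - 72.948| = 0.9380
|49.44 - 50.148| = 0.7080
|107.09 - 106.196| = 0.8940
|161.83 - 163.309| = 1.4790
hysteresis = max(diffs) = 1.4790

1.4790


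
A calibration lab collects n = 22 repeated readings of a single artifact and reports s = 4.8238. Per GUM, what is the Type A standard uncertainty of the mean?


u_A = s / sqrt(n)
u_A = 4.8238 / sqrt(22)
u_A = 4.8238 / 4.6904158
u_A = 1.0284

1.0284


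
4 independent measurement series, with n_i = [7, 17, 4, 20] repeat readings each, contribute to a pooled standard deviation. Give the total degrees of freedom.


nu = sum_i (n_i - 1)
nu = ((7 - 1) + (17 - 1) + (4 - 1) + (20 - 1))
nu = 6 + 16 + 3 + 19
nu = 44

44


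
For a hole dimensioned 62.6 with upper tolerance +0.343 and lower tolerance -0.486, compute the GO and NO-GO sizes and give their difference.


GO = nominal - lower_tol (smallest hole = maximum material condition)
GO = 62.6 - 0.486 = 62.114
NO-GO = nominal + upper_tol (largest hole = least material condition)
NO-GO = 62.6 + 0.343 = 62.943
spread = NO-GO - GO = 62.943 - 62.114 = 0.8290

0.8290


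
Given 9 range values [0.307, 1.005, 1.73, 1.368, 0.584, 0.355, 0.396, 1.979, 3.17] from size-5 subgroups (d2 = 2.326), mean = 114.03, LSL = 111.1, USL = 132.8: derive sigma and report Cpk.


R_bar = (0.307 + 1.005 + 1.73 + 1.368 + 0.584 + 0.355 + 0.396 + 1.979 + 3.17) / 9 = 1.2104444
sigma = R_bar / d2 = 1.2104444 / 2.326 = 0.52039742
Cp = (USL - LSL)/(6*sigma) = (132.8 - 111.1)/(6*0.52039742) = 6.9498
Cpu = (132.8 - 114.03)/(3*0.52039742) = 12.0229
Cpl = (114.03 - 111.1)/(3*0.52039742) = 1.8768
Cpk = min(Cpu, Cpl) = 1.8768

1.8768


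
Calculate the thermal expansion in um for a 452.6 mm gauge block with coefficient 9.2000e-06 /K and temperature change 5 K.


dL = L * alpha * dT
= 452.6 * 9.2000e-06 * 5
= 0.0208196 mm
dL_um = 0.0208196 * 1000 = 20.8196 um

20.8196


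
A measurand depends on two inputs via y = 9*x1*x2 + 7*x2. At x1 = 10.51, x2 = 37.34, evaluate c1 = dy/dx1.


y = 9*x1*x2 + 7*x2
dy/dx1 = 9*x2
Evaluate at x2 = 37.34: c1 = 9 * 37.34
c1 = 336.0600

336.0600


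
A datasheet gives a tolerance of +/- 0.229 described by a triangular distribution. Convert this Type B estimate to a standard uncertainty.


u_B = half_width / sqrt(6)
u_B = 0.229 / 2.4494897
u_B = 0.0935

0.0935


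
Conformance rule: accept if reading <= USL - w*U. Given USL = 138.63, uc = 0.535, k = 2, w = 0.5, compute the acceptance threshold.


U = k * uc = 2 * 0.535 = 1.07
guard band g = w * U = 0.5 * 1.07 = 0.535
AL = USL - g = 138.63 - 0.535
AL = 138.0950

138.0950


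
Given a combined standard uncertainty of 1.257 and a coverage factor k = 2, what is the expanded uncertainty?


U = k * uc
U = 2 * 1.257
U = 2.5140

2.5140


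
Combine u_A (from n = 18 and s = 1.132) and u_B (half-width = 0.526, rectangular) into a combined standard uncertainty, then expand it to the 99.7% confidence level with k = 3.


u_A = s / sqrt(n) = 1.132 / sqrt(18) = 0.26681496
u_B = half_width / sqrt(3) = 0.526 / sqrt(3) = 0.30368624
uc = sqrt(u_A^2 + u_B^2) = sqrt(0.26681496^2 + 0.30368624^2) = 0.4042469
U = k * uc = 3 * 0.4042469
U = 1.2127

1.2127


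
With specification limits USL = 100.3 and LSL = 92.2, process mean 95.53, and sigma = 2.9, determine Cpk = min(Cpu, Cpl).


Cpu = (USL - mean) / (3*sigma) = (100.3 - 95.53) / (3*2.9) = 0.5483
Cpl = (mean - LSL) / (3*sigma) = (95.53 - 92.2) / (3*2.9) = 0.3828
Cpk = min(Cpu, Cpl) = 0.3828

0.3828


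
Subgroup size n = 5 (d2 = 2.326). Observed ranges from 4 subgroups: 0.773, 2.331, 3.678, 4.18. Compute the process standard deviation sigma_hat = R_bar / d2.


R_bar = (0.773 + 2.331 + 3.678 + 4.18) / 4
R_bar = 10.962 / 4 = 2.7405
sigma_hat = R_bar / d2 = 2.7405 / 2.326 = 1.1782

1.1782


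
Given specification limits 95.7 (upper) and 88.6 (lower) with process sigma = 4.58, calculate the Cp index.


Cp = (USL - LSL) / (6 * sigma)
= (95.7 - 88.6) / (6 * 4.58)
= 7.1000 / 27.4800
= 0.2584

0.2584


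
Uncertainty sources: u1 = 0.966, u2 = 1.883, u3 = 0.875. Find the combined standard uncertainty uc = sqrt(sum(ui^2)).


uc = sqrt(0.966^2 + 1.883^2 + 0.875^2)
uc = sqrt(5.24447)
uc = 2.2901

2.2901


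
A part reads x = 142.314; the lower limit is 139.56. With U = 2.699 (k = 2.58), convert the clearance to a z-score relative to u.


u = U / k = 2.699 / 2.58 = 1.046124
margin = |LSL - x| = |139.56 - 142.314| = 2.754
z = margin / u = 2.754 / 1.046124
z = 2.6326

2.6326


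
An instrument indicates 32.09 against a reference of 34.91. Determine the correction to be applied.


Correction = standard - reading
= 34.91 - 32.09
= 2.8200

2.8200


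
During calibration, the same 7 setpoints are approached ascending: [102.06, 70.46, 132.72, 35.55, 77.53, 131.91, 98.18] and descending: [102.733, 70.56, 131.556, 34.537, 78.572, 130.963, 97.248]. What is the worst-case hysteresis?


|102.06 - 102.733| = 0.6730
|70.46 - 70.56| = 0.1000
|132.72 - 131.556| = 1.1640
|35.55 - 34.537| = 1.0130
|77.53 - 78.572| = 1.0420
|131.91 - 130.963| = 0.9470
|98.18 - 97.248| = 0.9320
hysteresis = max(diffs) = 1.1640

1.1640


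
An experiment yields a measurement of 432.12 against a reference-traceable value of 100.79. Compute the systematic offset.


Systematic error = measured - true
= 432.12 - 100.79
= 331.3300

331.3300


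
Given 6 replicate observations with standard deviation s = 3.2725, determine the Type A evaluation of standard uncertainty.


u_A = s / sqrt(n)
u_A = 3.2725 / sqrt(6)
u_A = 3.2725 / 2.4494897
u_A = 1.3360

1.3360


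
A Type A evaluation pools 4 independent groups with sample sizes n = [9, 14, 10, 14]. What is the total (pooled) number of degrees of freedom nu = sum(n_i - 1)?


nu = sum_i (n_i - 1)
nu = ((9 - 1) + (14 - 1) + (10 - 1) + (14 - 1))
nu = 8 + 13 + 9 + 13
nu = 43

43


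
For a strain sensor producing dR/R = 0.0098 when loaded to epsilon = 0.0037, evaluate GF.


GF = (dR/R) / epsilon
= 0.0098 / 0.0037
= 2.6486

2.6486


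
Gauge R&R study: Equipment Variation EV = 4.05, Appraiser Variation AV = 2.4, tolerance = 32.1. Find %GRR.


GRR = sqrt(EV^2 + AV^2) = sqrt(4.05^2 + 2.4^2) = 4.7077064
%GRR = GRR / tol * 100 = 4.7077064 / 32.1 * 100
%GRR = 14.6658

14.6658


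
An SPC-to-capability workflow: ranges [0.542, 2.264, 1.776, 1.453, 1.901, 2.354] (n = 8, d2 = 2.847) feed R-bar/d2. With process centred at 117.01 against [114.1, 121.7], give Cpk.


R_bar = (0.542 + 2.264 + 1.776 + 1.453 + 1.901 + 2.354) / 6 = 1.715
sigma = R_bar / d2 = 1.715 / 2.847 = 0.60238848
Cp = (USL - LSL)/(6*sigma) = (121.7 - 114.1)/(6*0.60238848) = 2.1027
Cpu = (121.7 - 117.01)/(3*0.60238848) = 2.5952
Cpl = (117.01 - 114.1)/(3*0.60238848) = 1.6103
Cpk = min(Cpu, Cpl) = 1.6103

1.6103


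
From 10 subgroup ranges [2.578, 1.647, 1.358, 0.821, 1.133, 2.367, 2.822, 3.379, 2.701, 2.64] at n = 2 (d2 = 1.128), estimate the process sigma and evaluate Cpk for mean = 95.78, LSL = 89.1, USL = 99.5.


R_bar = (2.578 + 1.647 + 1.358 + 0.821 + 1.133 + 2.367 + 2.822 + 3.379 + 2.701 + 2.64) / 10 = 2.1446
sigma = R_bar / d2 = 2.1446 / 1.128 = 1.9012411
Cp = (USL - LSL)/(6*sigma) = (99.5 - 89.1)/(6*1.9012411) = 0.9117
Cpu = (99.5 - 95.78)/(3*1.9012411) = 0.6522
Cpl = (95.78 - 89.1)/(3*1.9012411) = 1.1712
Cpk = min(Cpu, Cpl) = 0.6522

0.6522


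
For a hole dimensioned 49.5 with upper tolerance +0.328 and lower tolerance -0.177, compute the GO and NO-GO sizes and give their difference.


GO = nominal - lower_tol (smallest hole = maximum material condition)
GO = 49.5 - 0.177 = 49.323
NO-GO = nominal + upper_tol (largest hole = least material condition)
NO-GO = 49.5 + 0.328 = 49.828
spread = NO-GO - GO = 49.828 - 49.323 = 0.5050

0.5050


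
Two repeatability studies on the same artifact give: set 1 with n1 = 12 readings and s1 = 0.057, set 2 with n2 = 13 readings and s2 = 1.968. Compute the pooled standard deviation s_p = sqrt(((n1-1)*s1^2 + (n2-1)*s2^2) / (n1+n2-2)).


s_p = sqrt(((n1-1)*s1^2 + (n2-1)*s2^2) / (n1+n2-2))
numerator = (12-1)*0.057^2 + (13-1)*1.968^2 = 0.035739 + 46.476288 = 46.512027
denominator = 12 + 13 - 2 = 23
s_p^2 = 46.512027 / 23 = 2.022262
s_p = sqrt(2.022262) = 1.4221

1.4221


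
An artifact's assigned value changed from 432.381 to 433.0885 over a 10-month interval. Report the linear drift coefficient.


rate = (v2 - v1) / months
= (433.0885 - 432.381) / 10
= 0.7075 / 10
= 0.0708

0.0708


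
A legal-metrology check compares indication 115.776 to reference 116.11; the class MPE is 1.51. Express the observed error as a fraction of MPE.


e = indication - reference = 115.776 - 116.11 = -0.3340
|e| = 0.3340
ratio = |e| / MPE = 0.3340 / 1.51
ratio = 0.2212

0.2212


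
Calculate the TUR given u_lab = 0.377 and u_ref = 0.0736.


TUR = u_lab / u_ref
= 0.377 / 0.0736
= 5.1223

5.1223


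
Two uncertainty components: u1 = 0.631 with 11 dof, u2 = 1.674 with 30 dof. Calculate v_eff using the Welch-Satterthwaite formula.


uc = sqrt(u1^2 + u2^2) = sqrt(0.631^2 + 1.674^2) = 1.7889765
v_eff = uc^4 / (u1^4/v1 + u2^4/v2)
= 1.7889765^4 / (0.631^4/11 + 1.674^4/30)
= 10.242796 / 0.27617038
v_eff = 37.0887

37.0887


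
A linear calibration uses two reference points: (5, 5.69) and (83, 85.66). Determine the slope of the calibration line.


slope = (y2 - y1) / (x2 - x1)
= (85.66 - 5.69) / (83 - 5)
= 79.9700 / 78
= 1.0253

1.0253


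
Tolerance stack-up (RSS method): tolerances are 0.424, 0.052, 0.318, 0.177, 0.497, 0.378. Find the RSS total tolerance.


RSS = sqrt(0.424^2 + 0.052^2 + 0.318^2 + 0.177^2 + 0.497^2 + 0.378^2)
= sqrt(0.704826)
= 0.8395

0.8395


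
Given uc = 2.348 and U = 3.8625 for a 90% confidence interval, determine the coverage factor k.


k = U / uc
k = 3.8625 / 2.348
k = 1.645

1.645


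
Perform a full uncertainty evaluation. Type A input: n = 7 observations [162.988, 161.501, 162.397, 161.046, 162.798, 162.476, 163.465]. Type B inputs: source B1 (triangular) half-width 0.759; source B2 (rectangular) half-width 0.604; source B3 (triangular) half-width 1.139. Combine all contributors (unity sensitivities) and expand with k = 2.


mean = (162.988 + 161.501 + 162.397 + 161.046 + 162.798 + 162.476 + 163.465) / 7 = 162.3815714
s = sqrt(sum((x - mean)^2)/(n-1)) = 0.84491594
u_A = s / sqrt(n) = 0.84491594 / sqrt(7) = 0.31934821
u_B1 = 0.759 / sqrt(6) = 0.30986045
u_B2 = 0.604 / sqrt(3) = 0.34871956
u_B3 = 1.139 / sqrt(6) = 0.4649948
uc = sqrt(0.31934821^2 + 0.30986045^2 + 0.34871956^2 + 0.4649948^2) = 0.73199882
U = k * uc = 2 * 0.73199882
U = 1.4640

1.4640


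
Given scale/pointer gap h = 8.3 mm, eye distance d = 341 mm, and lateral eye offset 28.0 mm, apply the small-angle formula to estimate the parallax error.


error = h * offset / d
= 8.3 * 28.0 / 341
= 0.6815

0.6815


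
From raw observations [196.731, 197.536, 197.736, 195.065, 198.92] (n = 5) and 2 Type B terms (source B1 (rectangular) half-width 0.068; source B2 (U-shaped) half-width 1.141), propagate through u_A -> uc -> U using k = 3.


mean = (196.731 + 197.536 + 197.736 + 195.065 + 198.92) / 5 = 197.1976
s = sqrt(sum((x - mean)^2)/(n-1)) = 1.4262494
u_A = s / sqrt(n) = 1.4262494 / sqrt(5) = 0.63783812
u_B1 = 0.068 / sqrt(3) = 0.039259818
u_B2 = 1.141 / sqrt(2) = 0.80680884
uc = sqrt(0.63783812^2 + 0.039259818^2 + 0.80680884^2) = 1.0292324
U = k * uc = 3 * 1.0292324
U = 3.0877

3.0877


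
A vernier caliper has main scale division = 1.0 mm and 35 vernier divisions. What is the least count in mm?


LC = MSD / n_div
= 1.0 / 35
= 0.0286

0.0286


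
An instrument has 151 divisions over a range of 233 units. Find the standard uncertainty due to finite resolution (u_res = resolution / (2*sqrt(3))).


resolution = range / divisions
resolution = 233 / 151 = 1.5430464
u_res = resolution / (2*sqrt(3))
u_res = 1.5430464 / 3.4641016
u_res = 0.4454

0.4454


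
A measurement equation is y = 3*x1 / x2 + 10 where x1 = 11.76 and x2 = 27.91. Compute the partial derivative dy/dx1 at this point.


y = 3*x1 / x2 + 10
dy/dx1 = 3/x2
Evaluate at x2 = 27.91: c1 = 3 / 27.91
c1 = 0.1075

0.1075


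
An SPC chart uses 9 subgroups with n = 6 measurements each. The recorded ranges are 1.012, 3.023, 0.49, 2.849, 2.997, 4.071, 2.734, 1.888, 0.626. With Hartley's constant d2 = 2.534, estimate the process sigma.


R_bar = (1.012 + 3.023 + 0.49 + 2.849 + 2.997 + 4.071 + 2.734 + 1.888 + 0.626) / 9
R_bar = 19.69 / 9 = 2.1877778
sigma_hat = R_bar / d2 = 2.1877778 / 2.534 = 0.8634

0.8634


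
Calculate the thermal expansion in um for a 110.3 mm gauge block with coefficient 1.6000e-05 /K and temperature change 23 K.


dL = L * alpha * dT
= 110.3 * 1.6000e-05 * 23
= 0.0405904 mm
dL_um = 0.0405904 * 1000 = 40.5904 um

40.5904


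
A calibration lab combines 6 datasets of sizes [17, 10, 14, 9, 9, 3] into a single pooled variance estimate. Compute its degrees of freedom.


nu = sum_i (n_i - 1)
nu = ((17 - 1) + (10 - 1) + (14 - 1) + (9 - 1) + (9 - 1) + (3 - 1))
nu = 16 + 9 + 13 + 8 + 8 + 2
nu = 56

56


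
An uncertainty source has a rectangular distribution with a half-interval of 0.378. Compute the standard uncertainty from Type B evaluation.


u_B = half_width / sqrt(3)
u_B = 0.378 / 1.7320508
u_B = 0.2182

0.2182


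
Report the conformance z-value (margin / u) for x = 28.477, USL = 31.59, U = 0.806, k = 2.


u = U / k = 0.806 / 2 = 0.403
margin = |USL - x| = |31.59 - 28.477| = 3.113
z = margin / u = 3.113 / 0.403
z = 7.7246

7.7246


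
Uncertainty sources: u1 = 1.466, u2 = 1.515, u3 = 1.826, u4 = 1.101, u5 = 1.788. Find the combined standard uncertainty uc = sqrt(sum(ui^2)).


uc = sqrt(1.466^2 + 1.515^2 + 1.826^2 + 1.101^2 + 1.788^2)
uc = sqrt(12.187802)
uc = 3.4911

3.4911


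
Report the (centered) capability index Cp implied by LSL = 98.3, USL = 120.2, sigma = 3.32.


Cp = (USL - LSL) / (6 * sigma)
= (120.2 - 98.3) / (6 * 3.32)
= 21.9000 / 19.9200
= 1.0994

1.0994


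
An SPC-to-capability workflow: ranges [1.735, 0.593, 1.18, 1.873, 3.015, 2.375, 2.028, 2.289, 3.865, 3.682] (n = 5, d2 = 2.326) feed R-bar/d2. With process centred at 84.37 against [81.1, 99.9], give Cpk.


R_bar = (1.735 + 0.593 + 1.18 + 1.873 + 3.015 + 2.375 + 2.028 + 2.289 + 3.865 + 3.682) / 10 = 2.2635
sigma = R_bar / d2 = 2.2635 / 2.326 = 0.97312984
Cp = (USL - LSL)/(6*sigma) = (99.9 - 81.1)/(6*0.97312984) = 3.2199
Cpu = (99.9 - 84.37)/(3*0.97312984) = 5.3196
Cpl = (84.37 - 81.1)/(3*0.97312984) = 1.1201
Cpk = min(Cpu, Cpl) = 1.1201

1.1201


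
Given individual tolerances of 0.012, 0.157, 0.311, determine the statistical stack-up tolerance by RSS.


RSS = sqrt(0.012^2 + 0.157^2 + 0.311^2)
= sqrt(0.121514)
= 0.3486

0.3486


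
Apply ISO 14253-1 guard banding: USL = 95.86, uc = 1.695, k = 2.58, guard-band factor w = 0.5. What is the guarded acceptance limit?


U = k * uc = 2.58 * 1.695 = 4.3731
guard band g = w * U = 0.5 * 4.3731 = 2.18655
AL = USL - g = 95.86 - 2.18655
AL = 93.6735

93.6735


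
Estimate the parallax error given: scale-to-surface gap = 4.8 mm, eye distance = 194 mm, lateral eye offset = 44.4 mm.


error = h * offset / d
= 4.8 * 44.4 / 194
= 1.0986

1.0986


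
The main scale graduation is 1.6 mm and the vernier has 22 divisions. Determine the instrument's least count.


LC = MSD / n_div
= 1.6 / 22
= 0.0727

0.0727


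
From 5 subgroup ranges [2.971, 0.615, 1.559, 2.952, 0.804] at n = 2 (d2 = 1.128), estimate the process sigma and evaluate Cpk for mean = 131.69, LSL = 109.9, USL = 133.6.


R_bar = (2.971 + 0.615 + 1.559 + 2.952 + 0.804) / 5 = 1.7802
sigma = R_bar / d2 = 1.7802 / 1.128 = 1.5781915
Cp = (USL - LSL)/(6*sigma) = (133.6 - 109.9)/(6*1.5781915) = 2.5029
Cpu = (133.6 - 131.69)/(3*1.5781915) = 0.4034
Cpl = (131.69 - 109.9)/(3*1.5781915) = 4.6023
Cpk = min(Cpu, Cpl) = 0.4034

0.4034


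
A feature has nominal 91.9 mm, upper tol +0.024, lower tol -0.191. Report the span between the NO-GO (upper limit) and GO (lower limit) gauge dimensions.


GO = nominal - lower_tol (smallest hole = maximum material condition)
GO = 91.9 - 0.191 = 91.709
NO-GO = nominal + upper_tol (largest hole = least material condition)
NO-GO = 91.9 + 0.024 = 91.924
spread = NO-GO - GO = 91.924 - 91.709 = 0.2150

0.2150


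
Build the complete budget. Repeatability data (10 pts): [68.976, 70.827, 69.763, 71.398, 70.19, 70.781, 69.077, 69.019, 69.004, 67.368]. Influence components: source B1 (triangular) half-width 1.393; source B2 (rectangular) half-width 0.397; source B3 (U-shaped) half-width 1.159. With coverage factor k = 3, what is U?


mean = (68.976 + 70.827 + 69.763 + 71.398 + 70.19 + 70.781 + 69.077 + 69.019 + 69.004 + 67.368) / 10 = 69.6403
s = sqrt(sum((x - mean)^2)/(n-1)) = 1.1939211
u_A = s / sqrt(n) = 1.1939211 / sqrt(10) = 0.377551
u_B1 = 1.393 / sqrt(6) = 0.56868987
u_B2 = 0.397 / sqrt(3) = 0.22920806
u_B3 = 1.159 / sqrt(2) = 0.81953676
uc = sqrt(0.377551^2 + 0.56868987^2 + 0.22920806^2 + 0.81953676^2) = 1.0909307
U = k * uc = 3 * 1.0909307
U = 3.2728

3.2728


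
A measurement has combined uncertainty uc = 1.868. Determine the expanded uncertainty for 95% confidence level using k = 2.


U = k * uc
U = 2 * 1.868
U = 3.7360

3.7360


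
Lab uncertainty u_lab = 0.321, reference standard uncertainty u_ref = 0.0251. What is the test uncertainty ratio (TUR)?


TUR = u_lab / u_ref
= 0.321 / 0.0251
= 12.7888

12.7888


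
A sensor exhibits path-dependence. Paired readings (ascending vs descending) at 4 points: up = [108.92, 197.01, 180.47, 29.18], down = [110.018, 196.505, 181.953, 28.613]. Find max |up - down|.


|108.92 - 110.018| = 1.0980
|197.01 - 196.505| = 0.5050
|180.47 - 181.953| = 1.4830
|29.18 - 28.613| = 0.5670
hysteresis = max(diffs) = 1.4830

1.4830


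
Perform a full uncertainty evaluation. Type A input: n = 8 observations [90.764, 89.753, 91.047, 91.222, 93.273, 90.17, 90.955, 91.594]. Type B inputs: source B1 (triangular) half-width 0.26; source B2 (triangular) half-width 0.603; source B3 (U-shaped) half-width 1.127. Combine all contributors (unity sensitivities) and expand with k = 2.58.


mean = (90.764 + 89.753 + 91.047 + 91.222 + 93.273 + 90.17 + 90.955 + 91.594) / 8 = 91.09725
s = sqrt(sum((x - mean)^2)/(n-1)) = 1.0553826
u_A = s / sqrt(n) = 1.0553826 / sqrt(8) = 0.3731341
u_B1 = 0.26 / sqrt(6) = 0.10614456
u_B2 = 0.603 / sqrt(6) = 0.24617372
u_B3 = 1.127 / sqrt(2) = 0.79690934
uc = sqrt(0.3731341^2 + 0.10614456^2 + 0.24617372^2 + 0.79690934^2) = 0.91987049
U = k * uc = 2.58 * 0.91987049
U = 2.3733

2.3733


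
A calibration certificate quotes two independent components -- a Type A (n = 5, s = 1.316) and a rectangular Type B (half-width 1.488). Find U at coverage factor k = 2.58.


u_A = s / sqrt(n) = 1.316 / sqrt(5) = 0.58853309
u_B = half_width / sqrt(3) = 1.488 / sqrt(3) = 0.8590972
uc = sqrt(u_A^2 + u_B^2) = sqrt(0.58853309^2 + 0.8590972^2) = 1.0413545
U = k * uc = 2.58 * 1.0413545
U = 2.6867

2.6867


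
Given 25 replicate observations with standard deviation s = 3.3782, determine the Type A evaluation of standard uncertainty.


u_A = s / sqrt(n)
u_A = 3.3782 / sqrt(25)
u_A = 3.3782 / 5
u_A = 0.6756

0.6756


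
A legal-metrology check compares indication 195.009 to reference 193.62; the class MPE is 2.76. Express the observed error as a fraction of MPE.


e = indication - reference = 195.009 - 193.62 = 1.3890
|e| = 1.3890
ratio = |e| / MPE = 1.3890 / 2.76
ratio = 0.5033

0.5033


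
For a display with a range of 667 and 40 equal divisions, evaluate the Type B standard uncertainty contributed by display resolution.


resolution = range / divisions
resolution = 667 / 40 = 16.675
u_res = resolution / (2*sqrt(3))
u_res = 16.675 / 3.4641016
u_res = 4.8137

4.8137


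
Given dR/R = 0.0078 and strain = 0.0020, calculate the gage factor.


GF = (dR/R) / epsilon
= 0.0078 / 0.0020
= 3.9000

3.9000


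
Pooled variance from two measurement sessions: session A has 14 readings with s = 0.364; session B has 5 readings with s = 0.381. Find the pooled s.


s_p = sqrt(((n1-1)*s1^2 + (n2-1)*s2^2) / (n1+n2-2))
numerator = (14-1)*0.364^2 + (5-1)*0.381^2 = 1.722448 + 0.580644 = 2.303092
denominator = 14 + 5 - 2 = 17
s_p^2 = 2.303092 / 17 = 0.135476
s_p = sqrt(0.135476) = 0.3681

0.3681


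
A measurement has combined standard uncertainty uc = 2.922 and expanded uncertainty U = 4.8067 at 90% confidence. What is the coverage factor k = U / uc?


k = U / uc
k = 4.8067 / 2.922
k = 1.645

1.645


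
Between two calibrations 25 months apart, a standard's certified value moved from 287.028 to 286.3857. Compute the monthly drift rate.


rate = (v2 - v1) / months
= (286.3857 - 287.028) / 25
= -0.6423 / 25
= -0.0257

-0.0257


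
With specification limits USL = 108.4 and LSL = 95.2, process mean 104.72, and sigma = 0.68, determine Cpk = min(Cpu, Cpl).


Cpu = (USL - mean) / (3*sigma) = (108.4 - 104.72) / (3*0.68) = 1.8039
Cpl = (mean - LSL) / (3*sigma) = (104.72 - 95.2) / (3*0.68) = 4.6667
Cpk = min(Cpu, Cpl) = 1.8039

1.8039


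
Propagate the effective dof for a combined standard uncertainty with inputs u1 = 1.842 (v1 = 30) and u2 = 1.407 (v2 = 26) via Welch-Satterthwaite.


uc = sqrt(u1^2 + u2^2) = sqrt(1.842^2 + 1.407^2) = 2.3178898
v_eff = uc^4 / (u1^4/v1 + u2^4/v2)
= 2.3178898^4 / (1.842^4/30 + 1.407^4/26)
= 28.864972 / 0.53447132
v_eff = 54.0066

54.0066


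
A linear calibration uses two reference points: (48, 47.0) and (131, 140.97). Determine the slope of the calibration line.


slope = (y2 - y1) / (x2 - x1)
= (140.97 - 47.0) / (131 - 48)
= 93.9700 / 83
= 1.1322

1.1322


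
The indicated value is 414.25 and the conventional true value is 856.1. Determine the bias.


Systematic error = measured - true
= 414.25 - 856.1
= -441.8500

-441.8500


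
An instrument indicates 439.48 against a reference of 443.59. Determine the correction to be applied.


Correction = standard - reading
= 443.59 - 439.48
= 4.1100

4.1100


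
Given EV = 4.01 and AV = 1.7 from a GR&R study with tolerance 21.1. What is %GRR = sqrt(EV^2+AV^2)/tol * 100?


GRR = sqrt(EV^2 + AV^2) = sqrt(4.01^2 + 1.7^2) = 4.3554678
%GRR = GRR / tol * 100 = 4.3554678 / 21.1 * 100
%GRR = 20.6420

20.6420


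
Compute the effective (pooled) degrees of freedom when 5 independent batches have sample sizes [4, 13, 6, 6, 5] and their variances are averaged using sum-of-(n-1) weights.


nu = sum_i (n_i - 1)
nu = ((4 - 1) + (13 - 1) + (6 - 1) + (6 - 1) + (5 - 1))
nu = 3 + 12 + 5 + 5 + 4
nu = 29

29


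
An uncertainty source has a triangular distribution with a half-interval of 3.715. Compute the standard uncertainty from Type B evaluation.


u_B = half_width / sqrt(6)
u_B = 3.715 / 2.4494897
u_B = 1.5166

1.5166


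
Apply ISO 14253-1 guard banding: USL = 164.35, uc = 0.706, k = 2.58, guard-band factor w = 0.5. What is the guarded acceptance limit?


U = k * uc = 2.58 * 0.706 = 1.82148
guard band g = w * U = 0.5 * 1.82148 = 0.91074
AL = USL - g = 164.35 - 0.91074
AL = 163.4393

163.4393


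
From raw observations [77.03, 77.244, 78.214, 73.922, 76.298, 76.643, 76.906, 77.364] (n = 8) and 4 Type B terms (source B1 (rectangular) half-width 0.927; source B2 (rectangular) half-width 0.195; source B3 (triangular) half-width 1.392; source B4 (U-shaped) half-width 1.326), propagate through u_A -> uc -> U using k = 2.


mean = (77.03 + 77.244 + 78.214 + 73.922 + 76.298 + 76.643 + 76.906 + 77.364) / 8 = 76.702625
s = sqrt(sum((x - mean)^2)/(n-1)) = 1.2571195
u_A = s / sqrt(n) = 1.2571195 / sqrt(8) = 0.44445886
u_B1 = 0.927 / sqrt(3) = 0.5352037
u_B2 = 0.195 / sqrt(3) = 0.1125833
u_B3 = 1.392 / sqrt(6) = 0.56828162
u_B4 = 1.326 / sqrt(2) = 0.93762359
uc = sqrt(0.44445886^2 + 0.5352037^2 + 0.1125833^2 + 0.56828162^2 + 0.93762359^2) = 1.3033586
U = k * uc = 2 * 1.3033586
U = 2.6067

2.6067


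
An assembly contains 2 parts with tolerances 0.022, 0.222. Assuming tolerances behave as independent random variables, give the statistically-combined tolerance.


RSS = sqrt(0.022^2 + 0.222^2)
= sqrt(0.049768)
= 0.2231

0.2231


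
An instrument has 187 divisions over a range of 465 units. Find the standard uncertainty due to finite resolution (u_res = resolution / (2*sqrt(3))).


resolution = range / divisions
resolution = 465 / 187 = 2.486631
u_res = resolution / (2*sqrt(3))
u_res = 2.486631 / 3.4641016
u_res = 0.7178

0.7178


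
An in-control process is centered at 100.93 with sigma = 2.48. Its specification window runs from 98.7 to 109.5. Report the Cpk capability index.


Cpu = (USL - mean) / (3*sigma) = (109.5 - 100.93) / (3*2.48) = 1.1519
Cpl = (mean - LSL) / (3*sigma) = (100.93 - 98.7) / (3*2.48) = 0.2997
Cpk = min(Cpu, Cpl) = 0.2997

0.2997


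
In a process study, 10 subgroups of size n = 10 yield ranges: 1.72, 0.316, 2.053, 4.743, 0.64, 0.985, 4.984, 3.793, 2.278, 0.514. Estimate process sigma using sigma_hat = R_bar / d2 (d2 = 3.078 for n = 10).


R_bar = (1.72 + 0.316 + 2.053 + 4.743 + 0.64 + 0.985 + 4.984 + 3.793 + 2.278 + 0.514) / 10
R_bar = 22.026 / 10 = 2.2026
sigma_hat = R_bar / d2 = 2.2026 / 3.078 = 0.7156

0.7156


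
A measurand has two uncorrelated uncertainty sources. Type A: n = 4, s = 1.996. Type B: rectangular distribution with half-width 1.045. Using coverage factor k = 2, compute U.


u_A = s / sqrt(n) = 1.996 / sqrt(4) = 0.998
u_B = half_width / sqrt(3) = 1.045 / sqrt(3) = 0.60333103
uc = sqrt(u_A^2 + u_B^2) = sqrt(0.998^2 + 0.60333103^2) = 1.1661957
U = k * uc = 2 * 1.1661957
U = 2.3324

2.3324


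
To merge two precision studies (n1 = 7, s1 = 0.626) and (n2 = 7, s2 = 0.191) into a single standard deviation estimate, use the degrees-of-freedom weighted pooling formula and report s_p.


s_p = sqrt(((n1-1)*s1^2 + (n2-1)*s2^2) / (n1+n2-2))
numerator = (7-1)*0.626^2 + (7-1)*0.191^2 = 2.351256 + 0.218886 = 2.570142
denominator = 7 + 7 - 2 = 12
s_p^2 = 2.570142 / 12 = 0.2141785
s_p = sqrt(0.2141785) = 0.4628

0.4628


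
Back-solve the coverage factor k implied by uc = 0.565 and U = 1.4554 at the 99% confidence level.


k = U / uc
k = 1.4554 / 0.565
k = 2.576

2.576


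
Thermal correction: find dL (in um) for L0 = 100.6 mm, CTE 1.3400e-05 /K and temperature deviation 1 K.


dL = L * alpha * dT
= 100.6 * 1.3400e-05 * 1
= 0.0013480 mm
dL_um = 0.0013480 * 1000 = 1.3480 um

1.3480


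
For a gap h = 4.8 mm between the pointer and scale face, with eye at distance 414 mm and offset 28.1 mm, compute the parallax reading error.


error = h * offset / d
= 4.8 * 28.1 / 414
= 0.3258

0.3258


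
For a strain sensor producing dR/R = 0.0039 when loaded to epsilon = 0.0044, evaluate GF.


GF = (dR/R) / epsilon
= 0.0039 / 0.0044
= 0.8864

0.8864


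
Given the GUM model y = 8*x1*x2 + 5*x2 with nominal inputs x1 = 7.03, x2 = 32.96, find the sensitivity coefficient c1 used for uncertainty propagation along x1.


y = 8*x1*x2 + 5*x2
dy/dx1 = 8*x2
Evaluate at x2 = 32.96: c1 = 8 * 32.96
c1 = 263.6800

263.6800


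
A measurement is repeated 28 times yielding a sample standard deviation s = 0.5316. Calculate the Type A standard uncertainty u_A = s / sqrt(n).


u_A = s / sqrt(n)
u_A = 0.5316 / sqrt(28)
u_A = 0.5316 / 5.2915026
u_A = 0.1005

0.1005


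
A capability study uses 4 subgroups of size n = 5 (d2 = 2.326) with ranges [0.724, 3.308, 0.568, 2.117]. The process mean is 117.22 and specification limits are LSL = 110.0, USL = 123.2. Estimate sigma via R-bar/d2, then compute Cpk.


R_bar = (0.724 + 3.308 + 0.568 + 2.117) / 4 = 1.67925
sigma = R_bar / d2 = 1.67925 / 2.326 = 0.72194755
Cp = (USL - LSL)/(6*sigma) = (123.2 - 110.0)/(6*0.72194755) = 3.0473
Cpu = (123.2 - 117.22)/(3*0.72194755) = 2.7611
Cpl = (117.22 - 110.0)/(3*0.72194755) = 3.3336
Cpk = min(Cpu, Cpl) = 2.7611

2.7611


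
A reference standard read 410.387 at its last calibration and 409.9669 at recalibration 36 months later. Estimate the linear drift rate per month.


rate = (v2 - v1) / months
= (409.9669 - 410.387) / 36
= -0.4201 / 36
= -0.0117

-0.0117


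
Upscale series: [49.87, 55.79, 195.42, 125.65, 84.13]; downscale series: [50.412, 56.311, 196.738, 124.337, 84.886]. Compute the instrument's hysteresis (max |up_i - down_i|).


|49.87 - 50.412| = 0.5420
|55.79 - 56.311| = 0.5210
|195.42 - 196.738| = 1.3180
|125.65 - 124.337| = 1.3130
|84.13 - 84.886| = 0.7560
hysteresis = max(diffs) = 1.3180

1.3180


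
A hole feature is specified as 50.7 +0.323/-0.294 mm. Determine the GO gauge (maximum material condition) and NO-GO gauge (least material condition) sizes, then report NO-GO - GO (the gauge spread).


GO = nominal - lower_tol (smallest hole = maximum material condition)
GO = 50.7 - 0.294 = 50.406
NO-GO = nominal + upper_tol (largest hole = least material condition)
NO-GO = 50.7 + 0.323 = 51.023
spread = NO-GO - GO = 51.023 - 50.406 = 0.6170

0.6170


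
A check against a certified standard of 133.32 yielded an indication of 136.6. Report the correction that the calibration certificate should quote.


Correction = standard - reading
= 133.32 - 136.6
= -3.2800

-3.2800


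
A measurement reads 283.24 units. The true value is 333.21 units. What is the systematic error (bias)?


Systematic error = measured - true
= 283.24 - 333.21
= -49.9700

-49.9700


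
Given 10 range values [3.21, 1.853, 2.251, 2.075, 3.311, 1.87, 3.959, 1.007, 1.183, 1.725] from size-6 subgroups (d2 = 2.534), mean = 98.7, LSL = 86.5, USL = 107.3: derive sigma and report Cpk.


R_bar = (3.21 + 1.853 + 2.251 + 2.075 + 3.311 + 1.87 + 3.959 + 1.007 + 1.183 + 1.725) / 10 = 2.2444
sigma = R_bar / d2 = 2.2444 / 2.534 = 0.88571429
Cp = (USL - LSL)/(6*sigma) = (107.3 - 86.5)/(6*0.88571429) = 3.9140
Cpu = (107.3 - 98.7)/(3*0.88571429) = 3.2366
Cpl = (98.7 - 86.5)/(3*0.88571429) = 4.5914
Cpk = min(Cpu, Cpl) = 3.2366

3.2366


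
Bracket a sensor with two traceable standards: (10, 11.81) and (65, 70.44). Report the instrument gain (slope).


slope = (y2 - y1) / (x2 - x1)
= (70.44 - 11.81) / (65 - 10)
= 58.6300 / 55
= 1.0660

1.0660


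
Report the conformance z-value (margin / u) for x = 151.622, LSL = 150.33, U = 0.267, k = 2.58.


u = U / k = 0.267 / 2.58 = 0.10348837
margin = |LSL - x| = |150.33 - 151.622| = 1.292
z = margin / u = 1.292 / 0.10348837
z = 12.4845

12.4845


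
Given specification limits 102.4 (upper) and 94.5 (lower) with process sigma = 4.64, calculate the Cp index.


Cp = (USL - LSL) / (6 * sigma)
= (102.4 - 94.5) / (6 * 4.64)
= 7.9000 / 27.8400
= 0.2838

0.2838


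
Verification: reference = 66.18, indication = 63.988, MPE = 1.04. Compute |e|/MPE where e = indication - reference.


e = indication - reference = 63.988 - 66.18 = -2.1920
|e| = 2.1920
ratio = |e| / MPE = 2.1920 / 1.04
ratio = 2.1077

2.1077


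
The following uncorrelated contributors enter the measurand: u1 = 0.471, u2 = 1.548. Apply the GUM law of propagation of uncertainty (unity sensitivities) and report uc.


uc = sqrt(0.471^2 + 1.548^2)
uc = sqrt(2.618145)
uc = 1.6181

1.6181


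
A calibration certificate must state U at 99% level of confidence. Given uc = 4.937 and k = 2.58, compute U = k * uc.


U = k * uc
U = 2.58 * 4.937
U = 12.7375

12.7375


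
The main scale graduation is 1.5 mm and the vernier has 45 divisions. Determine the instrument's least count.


LC = MSD / n_div
= 1.5 / 45
= 0.0333

0.0333


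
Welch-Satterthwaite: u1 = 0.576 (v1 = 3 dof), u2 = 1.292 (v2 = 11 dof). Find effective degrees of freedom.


uc = sqrt(u1^2 + u2^2) = sqrt(0.576^2 + 1.292^2) = 1.4145812
v_eff = uc^4 / (u1^4/v1 + u2^4/v2)
= 1.4145812^4 / (0.576^4/3 + 1.292^4/11)
= 4.004161 / 0.29000471
v_eff = 13.8072

13.8072


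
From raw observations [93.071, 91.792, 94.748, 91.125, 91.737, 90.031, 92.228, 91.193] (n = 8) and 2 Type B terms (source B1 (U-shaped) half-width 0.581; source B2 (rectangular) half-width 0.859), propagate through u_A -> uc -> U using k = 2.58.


mean = (93.071 + 91.792 + 94.748 + 91.125 + 91.737 + 90.031 + 92.228 + 91.193) / 8 = 91.990625
s = sqrt(sum((x - mean)^2)/(n-1)) = 1.4220756
u_A = s / sqrt(n) = 1.4220756 / sqrt(8) = 0.50277965
u_B1 = 0.581 / sqrt(2) = 0.41082904
u_B2 = 0.859 / sqrt(3) = 0.49594388
uc = sqrt(0.50277965^2 + 0.41082904^2 + 0.49594388^2) = 0.817024
U = k * uc = 2.58 * 0.817024
U = 2.1079

2.1079


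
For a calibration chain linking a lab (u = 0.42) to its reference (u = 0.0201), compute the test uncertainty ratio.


TUR = u_lab / u_ref
= 0.42 / 0.0201
= 20.8955

20.8955


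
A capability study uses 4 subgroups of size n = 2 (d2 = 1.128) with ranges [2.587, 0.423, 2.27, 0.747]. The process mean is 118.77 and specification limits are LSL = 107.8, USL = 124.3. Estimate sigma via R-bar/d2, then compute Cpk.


R_bar = (2.587 + 0.423 + 2.27 + 0.747) / 4 = 1.50675
sigma = R_bar / d2 = 1.50675 / 1.128 = 1.3357713
Cp = (USL - LSL)/(6*sigma) = (124.3 - 107.8)/(6*1.3357713) = 2.0587
Cpu = (124.3 - 118.77)/(3*1.3357713) = 1.3800
Cpl = (118.77 - 107.8)/(3*1.3357713) = 2.7375
Cpk = min(Cpu, Cpl) = 1.3800

1.3800


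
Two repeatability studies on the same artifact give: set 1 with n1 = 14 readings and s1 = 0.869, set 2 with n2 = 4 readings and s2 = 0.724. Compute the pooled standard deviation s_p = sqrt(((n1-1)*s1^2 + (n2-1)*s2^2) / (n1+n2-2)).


s_p = sqrt(((n1-1)*s1^2 + (n2-1)*s2^2) / (n1+n2-2))
numerator = (14-1)*0.869^2 + (4-1)*0.724^2 = 9.817093 + 1.572528 = 11.389621
denominator = 14 + 4 - 2 = 16
s_p^2 = 11.389621 / 16 = 0.71185131
s_p = sqrt(0.71185131) = 0.8437

0.8437


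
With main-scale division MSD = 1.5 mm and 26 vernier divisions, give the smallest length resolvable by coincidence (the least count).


LC = MSD / n_div
= 1.5 / 26
= 0.0577

0.0577


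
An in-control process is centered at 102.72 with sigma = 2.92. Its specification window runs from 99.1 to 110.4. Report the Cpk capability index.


Cpu = (USL - mean) / (3*sigma) = (110.4 - 102.72) / (3*2.92) = 0.8767
Cpl = (mean - LSL) / (3*sigma) = (102.72 - 99.1) / (3*2.92) = 0.4132
Cpk = min(Cpu, Cpl) = 0.4132

0.4132


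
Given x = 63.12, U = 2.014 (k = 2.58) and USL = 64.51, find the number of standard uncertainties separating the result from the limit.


u = U / k = 2.014 / 2.58 = 0.78062016
margin = |USL - x| = |64.51 - 63.12| = 1.39
z = margin / u = 1.39 / 0.78062016
z = 1.7806

1.7806


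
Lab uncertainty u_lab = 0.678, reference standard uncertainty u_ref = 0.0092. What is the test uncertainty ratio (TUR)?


TUR = u_lab / u_ref
= 0.678 / 0.0092
= 73.6957

73.6957


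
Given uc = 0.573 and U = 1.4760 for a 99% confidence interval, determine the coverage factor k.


k = U / uc
k = 1.4760 / 0.573
k = 2.576

2.576


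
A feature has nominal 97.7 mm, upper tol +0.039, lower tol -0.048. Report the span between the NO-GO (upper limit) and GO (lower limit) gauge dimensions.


GO = nominal - lower_tol (smallest hole = maximum material condition)
GO = 97.7 - 0.048 = 97.652
NO-GO = nominal + upper_tol (largest hole = least material condition)
NO-GO = 97.7 + 0.039 = 97.739
spread = NO-GO - GO = 97.739 - 97.652 = 0.0870

0.0870


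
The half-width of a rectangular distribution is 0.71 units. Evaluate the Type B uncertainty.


u_B = half_width / sqrt(3)
u_B = 0.71 / 1.7320508
u_B = 0.4099

0.4099


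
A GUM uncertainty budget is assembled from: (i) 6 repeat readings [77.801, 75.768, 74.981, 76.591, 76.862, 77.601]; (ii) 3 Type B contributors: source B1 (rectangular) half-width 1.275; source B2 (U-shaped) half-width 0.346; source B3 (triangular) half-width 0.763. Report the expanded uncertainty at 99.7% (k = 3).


mean = (77.801 + 75.768 + 74.981 + 76.591 + 76.862 + 77.601) / 6 = 76.60066667
s = sqrt(sum((x - mean)^2)/(n-1)) = 1.0794915
u_A = s / sqrt(n) = 1.0794915 / sqrt(6) = 0.44070056
u_B1 = 1.275 / sqrt(3) = 0.73612159
u_B2 = 0.346 / sqrt(2) = 0.24465895
u_B3 = 0.763 / sqrt(6) = 0.31149345
uc = sqrt(0.44070056^2 + 0.73612159^2 + 0.24465895^2 + 0.31149345^2) = 0.94497521
U = k * uc = 3 * 0.94497521
U = 2.8349

2.8349


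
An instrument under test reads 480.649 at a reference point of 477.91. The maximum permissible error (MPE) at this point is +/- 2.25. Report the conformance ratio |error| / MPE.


e = indication - reference = 480.649 - 477.91 = 2.7390
|e| = 2.7390
ratio = |e| / MPE = 2.7390 / 2.25
ratio = 1.2173

1.2173


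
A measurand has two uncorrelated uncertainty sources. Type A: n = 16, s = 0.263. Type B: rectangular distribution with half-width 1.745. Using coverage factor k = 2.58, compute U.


u_A = s / sqrt(n) = 0.263 / sqrt(16) = 0.06575
u_B = half_width / sqrt(3) = 1.745 / sqrt(3) = 1.0074762
uc = sqrt(u_A^2 + u_B^2) = sqrt(0.06575^2 + 1.0074762^2) = 1.0096194
U = k * uc = 2.58 * 1.0096194
U = 2.6048

2.6048


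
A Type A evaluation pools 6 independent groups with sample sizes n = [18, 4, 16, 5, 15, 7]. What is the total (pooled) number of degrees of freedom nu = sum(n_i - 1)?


nu = sum_i (n_i - 1)
nu = ((18 - 1) + (4 - 1) + (16 - 1) + (5 - 1) + (15 - 1) + (7 - 1))
nu = 17 + 3 + 15 + 4 + 14 + 6
nu = 59

59


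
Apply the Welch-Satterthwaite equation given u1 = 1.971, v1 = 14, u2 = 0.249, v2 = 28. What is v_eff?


uc = sqrt(u1^2 + u2^2) = sqrt(1.971^2 + 0.249^2) = 1.9866661
v_eff = uc^4 / (u1^4/v1 + u2^4/v2)
= 1.9866661^4 / (1.971^4/14 + 0.249^4/28)
= 15.577563 / 1.0781365
v_eff = 14.4486

14.4486


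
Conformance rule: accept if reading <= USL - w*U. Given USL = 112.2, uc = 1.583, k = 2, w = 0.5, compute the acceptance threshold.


U = k * uc = 2 * 1.583 = 3.166
guard band g = w * U = 0.5 * 3.166 = 1.583
AL = USL - g = 112.2 - 1.583
AL = 110.6170

110.6170


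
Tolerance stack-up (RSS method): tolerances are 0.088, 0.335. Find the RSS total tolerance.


RSS = sqrt(0.088^2 + 0.335^2)
= sqrt(0.119969)
= 0.3464

0.3464


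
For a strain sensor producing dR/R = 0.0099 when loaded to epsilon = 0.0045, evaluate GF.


GF = (dR/R) / epsilon
= 0.0099 / 0.0045
= 2.2000

2.2000


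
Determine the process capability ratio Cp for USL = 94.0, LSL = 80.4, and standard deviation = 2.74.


Cp = (USL - LSL) / (6 * sigma)
= (94.0 - 80.4) / (6 * 2.74)
= 13.6000 / 16.4400
= 0.8273

0.8273


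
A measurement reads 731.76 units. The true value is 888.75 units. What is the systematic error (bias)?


Systematic error = measured - true
= 731.76 - 888.75
= -156.9900

-156.9900


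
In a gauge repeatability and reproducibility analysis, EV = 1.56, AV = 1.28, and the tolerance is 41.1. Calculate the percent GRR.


GRR = sqrt(EV^2 + AV^2) = sqrt(1.56^2 + 1.28^2) = 2.0179197
%GRR = GRR / tol * 100 = 2.0179197 / 41.1 * 100
%GRR = 4.9098

4.9098


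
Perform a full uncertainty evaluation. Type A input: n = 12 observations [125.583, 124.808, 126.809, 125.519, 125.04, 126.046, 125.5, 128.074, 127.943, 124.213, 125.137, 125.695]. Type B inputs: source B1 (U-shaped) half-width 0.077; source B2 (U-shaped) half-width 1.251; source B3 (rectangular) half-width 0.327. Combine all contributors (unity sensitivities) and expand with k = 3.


mean = (125.583 + 124.808 + 126.809 + 125.519 + 125.04 + 126.046 + 125.5 + 128.074 + 127.943 + 124.213 + 125.137 + 125.695) / 12 = 125.8639167
s = sqrt(sum((x - mean)^2)/(n-1)) = 1.1885811
u_A = s / sqrt(n) = 1.1885811 / sqrt(12) = 0.34311381
u_B1 = 0.077 / sqrt(2) = 0.054447222
u_B2 = 1.251 / sqrt(2) = 0.88459058
u_B3 = 0.327 / sqrt(3) = 0.18879354
uc = sqrt(0.34311381^2 + 0.054447222^2 + 0.88459058^2 + 0.18879354^2) = 0.96893502
U = k * uc = 3 * 0.96893502
U = 2.9068

2.9068


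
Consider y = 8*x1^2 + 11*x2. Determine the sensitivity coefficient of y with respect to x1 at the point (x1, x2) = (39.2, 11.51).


y = 8*x1^2 + 11*x2
dy/dx1 = 2*8*x1
Evaluate at x1 = 39.2: c1 = 16 * 39.2
c1 = 627.2000

627.2000
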